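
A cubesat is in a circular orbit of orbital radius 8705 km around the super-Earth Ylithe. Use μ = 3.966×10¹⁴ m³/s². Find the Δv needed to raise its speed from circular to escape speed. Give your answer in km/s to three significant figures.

Δv ≈ 2.80 km/s

r = 8705 km = 8.705×10⁶ m.
Circular speed v_c = √(μ/r) = 6750 m/s.
Escape speed v_esc = √(2μ/r) = √2 × v_c = 9546 m/s.
Δv = v_esc − v_c = 2796 m/s = 2.796 km/s.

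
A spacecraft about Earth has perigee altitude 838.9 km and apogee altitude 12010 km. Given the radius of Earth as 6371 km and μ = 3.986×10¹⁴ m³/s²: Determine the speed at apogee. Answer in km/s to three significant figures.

r_p = 6371 + 838.9 = 7209.9 km = 7.2099×10⁶ m.
r_a = 6371 + 12010 = 18381 km = 1.8381×10⁷ m.
Semi-major axis a = (r_p + r_a)/2 = 12795 km = 1.280×10⁷ m.
Vis-viva: v² = μ(2/r − 1/a) = 3.986×10¹⁴ × (1.088×10⁻⁷ − 7.815×10⁻⁸) = 1.222×10⁷ m²/s².
v = 3496 m/s = 3.496 km/s.

v ≈ 3.50 km/s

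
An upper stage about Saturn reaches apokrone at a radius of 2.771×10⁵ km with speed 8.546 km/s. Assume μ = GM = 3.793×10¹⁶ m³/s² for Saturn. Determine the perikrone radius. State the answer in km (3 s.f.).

r_a = 2.771×10⁸ m.
Specific energy ε = v²/2 − μ/r = -1.004×10⁸ J/kg, so a = −μ/(2ε) = 1.890×10⁸ m.
The apsides satisfy r_p + r_a = 2a, so the perikrone radius is 2a − r_a = 1.008×10⁸ m = 1.0082×10⁵ km.

perikrone radius ≈ 1.01×10⁵ km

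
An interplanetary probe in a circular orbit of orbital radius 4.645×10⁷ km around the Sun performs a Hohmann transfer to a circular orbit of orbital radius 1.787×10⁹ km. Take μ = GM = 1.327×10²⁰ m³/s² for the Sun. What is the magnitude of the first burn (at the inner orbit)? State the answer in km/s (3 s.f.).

r₁ = 4.645×10⁷ km = 4.645×10¹⁰ m.
r₂ = 1.787×10⁹ km = 1.787×10¹² m.
Transfer ellipse a_t = (r₁ + r₂)/2 = 9.167×10¹¹ m.
At r₁: circular v_c1 = √(μ/r₁) = 53450 m/s; transfer-perihelion v_p = √[μ(2/r₁ − 1/a_t)] = 74630 m/s.
Δv₁ = v_p − v_c1 = 21180 m/s.
= 21.18 km/s.

Δv ≈ 21.2 km/s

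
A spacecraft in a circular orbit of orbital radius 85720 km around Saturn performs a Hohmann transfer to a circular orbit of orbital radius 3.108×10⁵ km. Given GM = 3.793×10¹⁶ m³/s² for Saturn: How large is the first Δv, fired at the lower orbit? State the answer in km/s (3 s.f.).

Δv ≈ 5.30 km/s

r₁ = 85720 km = 8.572×10⁷ m.
r₂ = 3.108×10⁵ km = 3.108×10⁸ m.
Transfer ellipse a_t = (r₁ + r₂)/2 = 1.983×10⁸ m.
At r₁: circular v_c1 = √(μ/r₁) = 21040 m/s; transfer-perikrone v_p = √[μ(2/r₁ − 1/a_t)] = 26340 m/s.
Δv₁ = v_p − v_c1 = 5302 m/s.
= 5.302 km/s.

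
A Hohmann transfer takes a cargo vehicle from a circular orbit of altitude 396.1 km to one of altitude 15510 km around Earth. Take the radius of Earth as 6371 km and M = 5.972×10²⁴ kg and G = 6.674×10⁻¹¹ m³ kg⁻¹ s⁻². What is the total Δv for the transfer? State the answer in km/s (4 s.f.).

Δv_total ≈ 3.145 km/s

μ = GM = 6.674×10⁻¹¹ × 5.972×10²⁴ = 3.986×10¹⁴ m³/s².
r₁ = 6371 + 396.1 = 6767.1 km = 6.7671×10⁶ m.
r₂ = 6371 + 15510 = 21881 km = 2.1881×10⁷ m.
Transfer ellipse a_t = (r₁ + r₂)/2 = 1.432×10⁷ m.
At r₁: circular v_c1 = √(μ/r₁) = 7675 m/s; transfer-perigee v_p = √[μ(2/r₁ − 1/a_t)] = 9485 m/s.
Δv₁ = v_p − v_c1 = 1811 m/s.
At r₂: circular v_c2 = √(μ/r₂) = 4268 m/s; transfer-apogee v_a = √[μ(2/r₂ − 1/a_t)] = 2934 m/s.
Δv₂ = v_c2 − v_a = 1334 m/s.
Total Δv = Δv₁ + Δv₂ = 3145 m/s = 3.145 km/s.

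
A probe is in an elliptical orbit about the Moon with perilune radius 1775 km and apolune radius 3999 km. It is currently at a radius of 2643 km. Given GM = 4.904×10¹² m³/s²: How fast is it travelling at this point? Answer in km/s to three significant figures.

v ≈ 1.42 km/s

Semi-major axis a = (r_p + r_a)/2 = 2887.0 km = 2.887×10⁶ m.
Vis-viva: v² = μ(2/r − 1/a) = 4.904×10¹² × (7.567×10⁻⁷ − 3.464×10⁻⁷) = 2.012×10⁶ m²/s².
v = 1419 m/s = 1.419 km/s.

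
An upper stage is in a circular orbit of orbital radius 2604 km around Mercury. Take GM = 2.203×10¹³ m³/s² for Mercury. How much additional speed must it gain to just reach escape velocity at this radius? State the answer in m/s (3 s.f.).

Δv ≈ 1200 m/s

r = 2604 km = 2.604×10⁶ m.
Circular speed v_c = √(μ/r) = 2909 m/s.
Escape speed v_esc = √(2μ/r) = √2 × v_c = 4113 m/s.
Δv = v_esc − v_c = 1205 m/s.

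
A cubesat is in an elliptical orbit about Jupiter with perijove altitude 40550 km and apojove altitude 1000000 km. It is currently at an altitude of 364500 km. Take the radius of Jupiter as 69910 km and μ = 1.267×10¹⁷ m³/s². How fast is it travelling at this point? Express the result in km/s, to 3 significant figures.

v ≈ 19.2 km/s

r_p = 69910 + 40550 = 110460 km = 1.1046×10⁸ m.
r_a = 69910 + 1000000 = 1069900 km = 1.0699×10⁹ m.
r = 69910 + 364500 = 4.3441×10⁵ km = 4.344×10⁸ m.
Semi-major axis a = (r_p + r_a)/2 = 5.9018×10⁵ km = 5.902×10⁸ m.
Vis-viva: v² = μ(2/r − 1/a) = 1.267×10¹⁷ × (4.604×10⁻⁹ − 1.694×10⁻⁹) = 3.686×10⁸ m²/s².
v = 19200 m/s = 19.20 km/s.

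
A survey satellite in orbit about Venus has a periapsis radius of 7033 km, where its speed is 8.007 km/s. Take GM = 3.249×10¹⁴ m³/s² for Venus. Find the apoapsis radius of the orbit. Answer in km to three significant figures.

r_p = 7.033×10⁶ m.
Specific energy ε = v²/2 − μ/r = -1.414×10⁷ J/kg, so a = −μ/(2ε) = 1.149×10⁷ m.
The apsides satisfy r_p + r_a = 2a, so the apoapsis radius is 2a − r_p = 1.594×10⁷ m = 15944 km.

apoapsis radius ≈ 15900 km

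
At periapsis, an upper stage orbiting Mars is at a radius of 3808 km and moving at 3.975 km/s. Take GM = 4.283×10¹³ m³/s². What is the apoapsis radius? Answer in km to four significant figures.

apoapsis radius ≈ 8988 km

r_p = 3.808×10⁶ m.
Specific energy ε = v²/2 − μ/r = -3.347×10⁶ J/kg, so a = −μ/(2ε) = 6.398×10⁶ m.
The apsides satisfy r_p + r_a = 2a, so the apoapsis radius is 2a − r_p = 8.988×10⁶ m = 8988.3 km.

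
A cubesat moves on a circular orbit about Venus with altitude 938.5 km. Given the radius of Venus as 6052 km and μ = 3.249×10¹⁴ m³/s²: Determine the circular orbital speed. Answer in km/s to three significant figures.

v ≈ 6.82 km/s

r = 6052 + 938.5 = 6990.5 km = 6.9905×10⁶ m.
For a circular orbit v = √(μ/r) = √(3.249×10¹⁴ / 6.990×10⁶) = √(4.648×10⁷) = 6817 m/s.
That is 6.817 km/s.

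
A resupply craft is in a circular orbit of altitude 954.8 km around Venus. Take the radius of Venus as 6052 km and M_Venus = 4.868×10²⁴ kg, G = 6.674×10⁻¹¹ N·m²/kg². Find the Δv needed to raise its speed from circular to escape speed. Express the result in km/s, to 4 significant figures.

μ = GM = 6.674×10⁻¹¹ × 4.868×10²⁴ = 3.249×10¹⁴ m³/s².
r = 6052 + 954.8 = 7006.8 km = 7.0068×10⁶ m.
Circular speed v_c = √(μ/r) = 6809 m/s.
Escape speed v_esc = √(2μ/r) = √2 × v_c = 9630 m/s.
Δv = v_esc − v_c = 2821 m/s = 2.821 km/s.

Δv ≈ 2.821 km/s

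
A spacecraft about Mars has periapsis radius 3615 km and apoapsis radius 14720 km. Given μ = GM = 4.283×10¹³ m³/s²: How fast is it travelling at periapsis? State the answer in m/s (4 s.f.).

v ≈ 4362 m/s

Semi-major axis a = (r_p + r_a)/2 = 9167.5 km = 9.168×10⁶ m.
Vis-viva: v² = μ(2/r − 1/a) = 4.283×10¹³ × (5.533×10⁻⁷ − 1.091×10⁻⁷) = 1.902×10⁷ m²/s².
v = 4362 m/s.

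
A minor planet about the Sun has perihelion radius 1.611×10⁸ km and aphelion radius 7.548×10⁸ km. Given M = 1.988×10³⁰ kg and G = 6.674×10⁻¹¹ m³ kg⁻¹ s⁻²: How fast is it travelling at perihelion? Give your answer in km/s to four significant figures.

μ = GM = 6.674×10⁻¹¹ × 1.988×10³⁰ = 1.327×10²⁰ m³/s².
Semi-major axis a = (r_p + r_a)/2 = 4.5795×10⁸ km = 4.580×10¹¹ m.
Vis-viva: v² = μ(2/r − 1/a) = 1.327×10²⁰ × (1.241×10⁻¹¹ − 2.184×10⁻¹²) = 1.357×10⁹ m²/s².
v = 36840 m/s = 36.84 km/s.

v ≈ 36.84 km/s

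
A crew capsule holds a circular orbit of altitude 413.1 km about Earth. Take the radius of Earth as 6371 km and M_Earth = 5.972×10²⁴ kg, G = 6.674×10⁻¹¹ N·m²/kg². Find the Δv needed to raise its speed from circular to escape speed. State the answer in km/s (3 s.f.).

Δv ≈ 3.17 km/s

μ = GM = 6.674×10⁻¹¹ × 5.972×10²⁴ = 3.986×10¹⁴ m³/s².
r = 6371 + 413.1 = 6784.1 km = 6.7841×10⁶ m.
Circular speed v_c = √(μ/r) = 7665 m/s.
Escape speed v_esc = √(2μ/r) = √2 × v_c = 10840 m/s.
Δv = v_esc − v_c = 3175 m/s = 3.175 km/s.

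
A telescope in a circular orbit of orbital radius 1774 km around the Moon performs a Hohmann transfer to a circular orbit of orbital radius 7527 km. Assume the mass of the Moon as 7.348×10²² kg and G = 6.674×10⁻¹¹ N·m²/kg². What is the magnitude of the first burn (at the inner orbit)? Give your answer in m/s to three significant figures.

μ = GM = 6.674×10⁻¹¹ × 7.348×10²² = 4.904×10¹² m³/s².
r₁ = 1774 km = 1.774×10⁶ m.
r₂ = 7527 km = 7.527×10⁶ m.
Transfer ellipse a_t = (r₁ + r₂)/2 = 4.650×10⁶ m.
At r₁: circular v_c1 = √(μ/r₁) = 1663 m/s; transfer-perilune v_p = √[μ(2/r₁ − 1/a_t)] = 2115 m/s.
Δv₁ = v_p − v_c1 = 452.6 m/s.

Δv ≈ 453 m/s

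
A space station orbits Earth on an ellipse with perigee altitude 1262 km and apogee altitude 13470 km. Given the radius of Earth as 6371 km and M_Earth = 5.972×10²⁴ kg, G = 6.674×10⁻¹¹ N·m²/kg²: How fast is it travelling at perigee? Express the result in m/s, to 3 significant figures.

v ≈ 8680 m/s

μ = GM = 6.674×10⁻¹¹ × 5.972×10²⁴ = 3.986×10¹⁴ m³/s².
r_p = 6371 + 1262 = 7633.0 km = 7.6330×10⁶ m.
r_a = 6371 + 13470 = 19841 km = 1.9841×10⁷ m.
Semi-major axis a = (r_p + r_a)/2 = 13737 km = 1.374×10⁷ m.
Vis-viva: v² = μ(2/r − 1/a) = 3.986×10¹⁴ × (2.620×10⁻⁷ − 7.280×10⁻⁸) = 7.542×10⁷ m²/s².
v = 8684 m/s.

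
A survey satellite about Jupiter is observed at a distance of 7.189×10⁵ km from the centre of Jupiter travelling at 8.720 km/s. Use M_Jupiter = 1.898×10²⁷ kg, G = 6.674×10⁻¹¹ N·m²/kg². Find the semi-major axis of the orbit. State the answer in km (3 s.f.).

μ = GM = 6.674×10⁻¹¹ × 1.898×10²⁷ = 1.267×10¹⁷ m³/s².
r = 7.189×10⁸ m.
Specific orbital energy ε = v²/2 − μ/r = (8720)²/2 − 1.267×10¹⁷/7.189×10⁸ = -1.382×10⁸ J/kg.
Since ε = −μ/(2a), a = −μ/(2ε) = 4.583×10⁸ m = 4.5835×10⁵ km.

a ≈ 4.58×10⁵ km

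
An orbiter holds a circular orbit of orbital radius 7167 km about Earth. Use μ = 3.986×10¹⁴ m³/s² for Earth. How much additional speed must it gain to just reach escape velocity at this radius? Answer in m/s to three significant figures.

Δv ≈ 3090 m/s

r = 7167 km = 7.167×10⁶ m.
Circular speed v_c = √(μ/r) = 7458 m/s.
Escape speed v_esc = √(2μ/r) = √2 × v_c = 10550 m/s.
Δv = v_esc − v_c = 3089 m/s.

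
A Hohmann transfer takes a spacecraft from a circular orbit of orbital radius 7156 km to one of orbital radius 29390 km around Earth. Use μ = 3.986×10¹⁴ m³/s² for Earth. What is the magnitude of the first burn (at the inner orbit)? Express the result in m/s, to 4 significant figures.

Δv ≈ 2002 m/s

r₁ = 7156 km = 7.156×10⁶ m.
r₂ = 29390 km = 2.939×10⁷ m.
Transfer ellipse a_t = (r₁ + r₂)/2 = 1.827×10⁷ m.
At r₁: circular v_c1 = √(μ/r₁) = 7463 m/s; transfer-perigee v_p = √[μ(2/r₁ − 1/a_t)] = 9465 m/s.
Δv₁ = v_p − v_c1 = 2002 m/s.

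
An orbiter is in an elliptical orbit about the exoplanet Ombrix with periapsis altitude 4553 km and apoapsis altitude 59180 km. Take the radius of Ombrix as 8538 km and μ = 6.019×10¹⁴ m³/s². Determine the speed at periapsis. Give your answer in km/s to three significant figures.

r_p = 8538 + 4553 = 13091 km = 1.3091×10⁷ m.
r_a = 8538 + 59180 = 67718 km = 6.7718×10⁷ m.
Semi-major axis a = (r_p + r_a)/2 = 40404 km = 4.040×10⁷ m.
Vis-viva: v² = μ(2/r − 1/a) = 6.019×10¹⁴ × (1.528×10⁻⁷ − 2.475×10⁻⁸) = 7.706×10⁷ m²/s².
v = 8778 m/s = 8.778 km/s.

v ≈ 8.78 km/s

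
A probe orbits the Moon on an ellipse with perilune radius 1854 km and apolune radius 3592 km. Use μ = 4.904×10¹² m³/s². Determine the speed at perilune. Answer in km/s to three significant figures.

Semi-major axis a = (r_p + r_a)/2 = 2723.0 km = 2.723×10⁶ m.
Vis-viva: v² = μ(2/r − 1/a) = 4.904×10¹² × (1.079×10⁻⁶ − 3.672×10⁻⁷) = 3.489×10⁶ m²/s².
v = 1868 m/s = 1.868 km/s.

v ≈ 1.87 km/s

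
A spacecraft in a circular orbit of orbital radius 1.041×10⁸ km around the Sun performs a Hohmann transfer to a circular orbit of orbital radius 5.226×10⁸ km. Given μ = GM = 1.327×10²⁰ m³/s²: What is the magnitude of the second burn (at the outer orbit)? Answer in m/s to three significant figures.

Δv ≈ 6750 m/s

r₁ = 1.041×10⁸ km = 1.041×10¹¹ m.
r₂ = 5.226×10⁸ km = 5.226×10¹¹ m.
Transfer ellipse a_t = (r₁ + r₂)/2 = 3.134×10¹¹ m.
At r₁: circular v_c1 = √(μ/r₁) = 35700 m/s; transfer-perihelion v_p = √[μ(2/r₁ − 1/a_t)] = 46110 m/s.
At r₂: circular v_c2 = √(μ/r₂) = 15930 m/s; transfer-aphelion v_a = √[μ(2/r₂ − 1/a_t)] = 9185 m/s.
Δv₂ = v_c2 − v_a = 6750 m/s.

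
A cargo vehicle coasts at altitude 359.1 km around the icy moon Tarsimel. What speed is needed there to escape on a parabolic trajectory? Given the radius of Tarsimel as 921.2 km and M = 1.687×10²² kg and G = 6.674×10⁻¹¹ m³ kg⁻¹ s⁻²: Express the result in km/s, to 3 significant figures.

μ = GM = 6.674×10⁻¹¹ × 1.687×10²² = 1.126×10¹² m³/s².
r = 921.2 + 359.1 = 1280.3 km = 1.2803×10⁶ m.
Escape speed v_esc = √(2μ/r) = √(2 × 1.126×10¹² / 1.280×10⁶) = √(1.759×10⁶) = 1326 m/s.
= 1.326 km/s.

v_esc ≈ 1.33 km/s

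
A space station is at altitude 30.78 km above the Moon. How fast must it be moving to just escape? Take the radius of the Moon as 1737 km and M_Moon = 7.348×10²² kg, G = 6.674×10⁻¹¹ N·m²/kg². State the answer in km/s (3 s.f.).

μ = GM = 6.674×10⁻¹¹ × 7.348×10²² = 4.904×10¹² m³/s².
r = 1737 + 30.78 = 1767.8 km = 1.7678×10⁶ m.
Escape speed v_esc = √(2μ/r) = √(2 × 4.904×10¹² / 1.768×10⁶) = √(5.548×10⁶) = 2355 m/s.
= 2.355 km/s.

v_esc ≈ 2.36 km/s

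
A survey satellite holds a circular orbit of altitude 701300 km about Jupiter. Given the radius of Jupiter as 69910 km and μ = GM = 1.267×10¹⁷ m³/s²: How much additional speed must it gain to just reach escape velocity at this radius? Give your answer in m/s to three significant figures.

Δv ≈ 5310 m/s

r = 69910 + 701300 = 771210 km = 7.7121×10⁸ m.
Circular speed v_c = √(μ/r) = 12820 m/s.
Escape speed v_esc = √(2μ/r) = √2 × v_c = 18130 m/s.
Δv = v_esc − v_c = 5309 m/s.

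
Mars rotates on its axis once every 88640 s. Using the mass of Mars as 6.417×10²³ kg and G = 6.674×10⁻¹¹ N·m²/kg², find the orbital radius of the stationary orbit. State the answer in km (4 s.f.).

μ = GM = 6.674×10⁻¹¹ × 6.417×10²³ = 4.283×10¹³ m³/s².
A synchronous orbit has period T, so by Kepler's third law a = (μT²/4π²)^(1/3).
μT²/4π² = 4.283×10¹³ × (8.864×10⁴)² / 39.48 = 8.524×10²¹ m³.
a = 2.043×10⁷ m = 20427 km.

r_sync ≈ 20430 km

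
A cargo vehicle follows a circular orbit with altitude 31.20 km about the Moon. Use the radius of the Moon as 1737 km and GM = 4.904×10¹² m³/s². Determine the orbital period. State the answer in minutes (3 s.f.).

T ≈ 111 minutes

r = 1737 + 31.20 = 1768.2 km = 1.7682×10⁶ m.
Kepler's third law: T = 2π√(r³/μ) = 2π√((1.768×10⁶)³ / 4.904×10¹²).
r³/μ = 1.127×10⁶ s², so T = 2π × 1.062×10³ = 6.671×10³ s.
Converting: 6.671×10³ s ÷ 60.00 = 111.2 minutes.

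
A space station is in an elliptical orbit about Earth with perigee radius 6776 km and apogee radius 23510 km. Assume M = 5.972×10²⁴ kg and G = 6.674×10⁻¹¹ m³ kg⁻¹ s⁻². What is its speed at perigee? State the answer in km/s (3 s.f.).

v ≈ 9.56 km/s

μ = GM = 6.674×10⁻¹¹ × 5.972×10²⁴ = 3.986×10¹⁴ m³/s².
Semi-major axis a = (r_p + r_a)/2 = 15143 km = 1.514×10⁷ m.
Vis-viva: v² = μ(2/r − 1/a) = 3.986×10¹⁴ × (2.952×10⁻⁷ − 6.604×10⁻⁸) = 9.132×10⁷ m²/s².
v = 9556 m/s = 9.556 km/s.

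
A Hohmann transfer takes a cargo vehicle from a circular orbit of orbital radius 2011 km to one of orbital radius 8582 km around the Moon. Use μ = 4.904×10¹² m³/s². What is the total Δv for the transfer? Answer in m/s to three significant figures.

Δv_total ≈ 716 m/s

r₁ = 2011 km = 2.011×10⁶ m.
r₂ = 8582 km = 8.582×10⁶ m.
Transfer ellipse a_t = (r₁ + r₂)/2 = 5.296×10⁶ m.
At r₁: circular v_c1 = √(μ/r₁) = 1562 m/s; transfer-perilune v_p = √[μ(2/r₁ − 1/a_t)] = 1988 m/s.
Δv₁ = v_p − v_c1 = 426.2 m/s.
At r₂: circular v_c2 = √(μ/r₂) = 755.9 m/s; transfer-apolune v_a = √[μ(2/r₂ − 1/a_t)] = 465.8 m/s.
Δv₂ = v_c2 − v_a = 290.1 m/s.
Total Δv = Δv₁ + Δv₂ = 716.3 m/s.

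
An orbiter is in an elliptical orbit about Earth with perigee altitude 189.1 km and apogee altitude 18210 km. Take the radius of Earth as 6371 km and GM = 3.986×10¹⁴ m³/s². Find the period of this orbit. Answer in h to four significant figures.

T ≈ 5.371 h

r_p = 6371 + 189.1 = 6560.1 km = 6.5601×10⁶ m.
r_a = 6371 + 18210 = 24581 km = 2.4581×10⁷ m.
Semi-major axis a = (r_p + r_a)/2 = (6560.1 + 24581)/2 = 15571 km = 1.557×10⁷ m.
By Kepler's third law T = 2π√(a³/μ) = 2π × 3.077×10³ = 1.934×10⁴ s.
= 5.371 h.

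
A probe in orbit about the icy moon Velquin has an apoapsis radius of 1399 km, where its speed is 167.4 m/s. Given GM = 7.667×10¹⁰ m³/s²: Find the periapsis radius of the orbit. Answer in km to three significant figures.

periapsis radius ≈ 481 km

r_a = 1.399×10⁶ m.
Specific energy ε = v²/2 − μ/r = -4.079×10⁴ J/kg, so a = −μ/(2ε) = 9.398×10⁵ m.
The apsides satisfy r_p + r_a = 2a, so the periapsis radius is 2a − r_a = 4.805×10⁵ m = 480.53 km.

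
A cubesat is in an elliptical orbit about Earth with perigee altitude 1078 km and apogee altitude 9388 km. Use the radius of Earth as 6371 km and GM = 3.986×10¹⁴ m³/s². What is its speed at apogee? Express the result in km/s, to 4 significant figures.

v ≈ 4.029 km/s

r_p = 6371 + 1078 = 7449.0 km = 7.4490×10⁶ m.
r_a = 6371 + 9388 = 15759 km = 1.5759×10⁷ m.
Semi-major axis a = (r_p + r_a)/2 = 11604 km = 1.160×10⁷ m.
Vis-viva: v² = μ(2/r − 1/a) = 3.986×10¹⁴ × (1.269×10⁻⁷ − 8.618×10⁻⁸) = 1.624×10⁷ m²/s².
v = 4029 m/s = 4.029 km/s.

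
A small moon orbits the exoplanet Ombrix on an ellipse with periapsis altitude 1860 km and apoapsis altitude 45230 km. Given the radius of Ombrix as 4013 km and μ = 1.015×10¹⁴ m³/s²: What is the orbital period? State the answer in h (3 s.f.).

T ≈ 25.1 h

r_p = 4013 + 1860 = 5873.0 km = 5.8730×10⁶ m.
r_a = 4013 + 45230 = 49243 km = 4.9243×10⁷ m.
Semi-major axis a = (r_p + r_a)/2 = (5873.0 + 49243)/2 = 27558 km = 2.756×10⁷ m.
By Kepler's third law T = 2π√(a³/μ) = 2π × 1.436×10⁴ = 9.022×10⁴ s.
= 25.06 h.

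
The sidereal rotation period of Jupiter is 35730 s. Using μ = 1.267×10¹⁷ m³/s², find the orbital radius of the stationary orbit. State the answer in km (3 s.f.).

A synchronous orbit has period T, so by Kepler's third law a = (μT²/4π²)^(1/3).
μT²/4π² = 1.267×10¹⁷ × (3.573×10⁴)² / 39.48 = 4.097×10²⁴ m³.
a = 1.600×10⁸ m = 1.6002×10⁵ km.

r_sync ≈ 1.60×10⁵ km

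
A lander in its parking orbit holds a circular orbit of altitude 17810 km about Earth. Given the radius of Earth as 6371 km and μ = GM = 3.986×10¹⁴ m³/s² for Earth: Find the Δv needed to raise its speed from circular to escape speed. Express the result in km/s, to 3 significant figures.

Δv ≈ 1.68 km/s

r = 6371 + 17810 = 24181 km = 2.4181×10⁷ m.
Circular speed v_c = √(μ/r) = 4060 m/s.
Escape speed v_esc = √(2μ/r) = √2 × v_c = 5742 m/s.
Δv = v_esc − v_c = 1682 m/s = 1.682 km/s.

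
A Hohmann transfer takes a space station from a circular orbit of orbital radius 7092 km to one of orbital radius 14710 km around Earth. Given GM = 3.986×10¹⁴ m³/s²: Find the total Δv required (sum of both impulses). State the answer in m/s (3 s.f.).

r₁ = 7092 km = 7.092×10⁶ m.
r₂ = 14710 km = 1.471×10⁷ m.
Transfer ellipse a_t = (r₁ + r₂)/2 = 1.090×10⁷ m.
At r₁: circular v_c1 = √(μ/r₁) = 7497 m/s; transfer-perigee v_p = √[μ(2/r₁ − 1/a_t)] = 8709 m/s.
Δv₁ = v_p − v_c1 = 1212 m/s.
At r₂: circular v_c2 = √(μ/r₂) = 5205 m/s; transfer-apogee v_a = √[μ(2/r₂ − 1/a_t)] = 4199 m/s.
Δv₂ = v_c2 − v_a = 1007 m/s.
Total Δv = Δv₁ + Δv₂ = 2219 m/s.

Δv_total ≈ 2220 m/s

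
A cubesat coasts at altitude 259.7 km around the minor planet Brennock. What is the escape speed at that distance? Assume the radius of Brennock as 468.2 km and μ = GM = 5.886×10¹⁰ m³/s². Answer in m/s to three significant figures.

r = 468.2 + 259.7 = 727.90 km = 7.2790×10⁵ m.
Escape speed v_esc = √(2μ/r) = √(2 × 5.886×10¹⁰ / 7.279×10⁵) = √(1.617×10⁵) = 402.2 m/s.

v_esc ≈ 402 m/s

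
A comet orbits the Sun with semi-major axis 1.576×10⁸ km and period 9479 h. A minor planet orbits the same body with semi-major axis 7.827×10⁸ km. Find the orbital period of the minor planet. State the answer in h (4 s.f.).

T₂ ≈ 1.049×10⁵ h

Kepler's third law: T² ∝ a³, so T₂ = T₁ (a₂/a₁)^(3/2).
a₂/a₁ = 4.966, (a₂/a₁)^(3/2) = 11.07.
T₂ = 9479 × 11.07 = 1.049×10⁵ h.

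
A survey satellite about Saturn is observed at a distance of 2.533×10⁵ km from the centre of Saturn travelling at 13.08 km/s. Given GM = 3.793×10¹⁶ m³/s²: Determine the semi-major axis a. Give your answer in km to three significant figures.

r = 2.533×10⁸ m.
Specific orbital energy ε = v²/2 − μ/r = (13080)²/2 − 3.793×10¹⁶/2.533×10⁸ = -6.420×10⁷ J/kg.
Since ε = −μ/(2a), a = −μ/(2ε) = 2.954×10⁸ m = 2.9540×10⁵ km.

a ≈ 2.95×10⁵ km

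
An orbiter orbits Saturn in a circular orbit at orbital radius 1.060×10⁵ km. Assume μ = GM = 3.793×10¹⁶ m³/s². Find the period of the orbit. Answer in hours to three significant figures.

T ≈ 9.78 hours

r = 1.060×10⁵ km = 1.060×10⁸ m.
Kepler's third law: T = 2π√(r³/μ) = 2π√((1.060×10⁸)³ / 3.793×10¹⁶).
r³/μ = 3.140×10⁷ s², so T = 2π × 5.604×10³ = 3.521×10⁴ s.
Converting: 3.521×10⁴ s ÷ 3600 = 9.780 hours.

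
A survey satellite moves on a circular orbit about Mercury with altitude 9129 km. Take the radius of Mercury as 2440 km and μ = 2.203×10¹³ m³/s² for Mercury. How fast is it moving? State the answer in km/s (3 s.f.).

v ≈ 1.38 km/s

r = 2440 + 9129 = 11569 km = 1.1569×10⁷ m.
For a circular orbit v = √(μ/r) = √(2.203×10¹³ / 1.157×10⁷) = √(1.904×10⁶) = 1380 m/s.
That is 1.380 km/s.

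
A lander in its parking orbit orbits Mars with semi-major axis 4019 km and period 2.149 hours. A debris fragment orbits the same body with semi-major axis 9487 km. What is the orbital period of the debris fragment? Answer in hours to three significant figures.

T₂ ≈ 7.79 hours

Kepler's third law: T² ∝ a³, so T₂ = T₁ (a₂/a₁)^(3/2).
a₂/a₁ = 2.361, (a₂/a₁)^(3/2) = 3.627.
T₂ = 2.149 × 3.627 = 7.794 hours.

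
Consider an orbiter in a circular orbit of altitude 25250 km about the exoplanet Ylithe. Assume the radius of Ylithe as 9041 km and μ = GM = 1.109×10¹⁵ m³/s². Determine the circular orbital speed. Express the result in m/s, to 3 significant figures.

r = 9041 + 25250 = 34291 km = 3.4291×10⁷ m.
For a circular orbit v = √(μ/r) = √(1.109×10¹⁵ / 3.429×10⁷) = √(3.234×10⁷) = 5687 m/s.

v ≈ 5690 m/s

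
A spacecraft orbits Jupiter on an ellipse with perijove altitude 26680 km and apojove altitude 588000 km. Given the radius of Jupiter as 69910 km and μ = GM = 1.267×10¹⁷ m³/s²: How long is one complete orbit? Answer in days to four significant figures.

r_p = 69910 + 26680 = 96590 km = 9.6590×10⁷ m.
r_a = 69910 + 588000 = 657910 km = 6.5791×10⁸ m.
Semi-major axis a = (r_p + r_a)/2 = (96590 + 6.5791×10⁵)/2 = 3.7725×10⁵ km = 3.772×10⁸ m.
By Kepler's third law T = 2π√(a³/μ) = 2π × 2.059×10⁴ = 1.293×10⁵ s.
= 1.497 days.

T ≈ 1.497 days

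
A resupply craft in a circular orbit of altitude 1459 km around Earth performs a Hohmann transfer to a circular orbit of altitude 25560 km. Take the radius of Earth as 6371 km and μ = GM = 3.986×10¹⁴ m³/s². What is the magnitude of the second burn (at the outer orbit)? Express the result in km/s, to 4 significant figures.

r₁ = 6371 + 1459 = 7830.0 km = 7.8300×10⁶ m.
r₂ = 6371 + 25560 = 31931 km = 3.1931×10⁷ m.
Transfer ellipse a_t = (r₁ + r₂)/2 = 1.988×10⁷ m.
At r₁: circular v_c1 = √(μ/r₁) = 7135 m/s; transfer-perigee v_p = √[μ(2/r₁ − 1/a_t)] = 9042 m/s.
At r₂: circular v_c2 = √(μ/r₂) = 3533 m/s; transfer-apogee v_a = √[μ(2/r₂ − 1/a_t)] = 2217 m/s.
Δv₂ = v_c2 − v_a = 1316 m/s.
= 1.316 km/s.

Δv ≈ 1.316 km/s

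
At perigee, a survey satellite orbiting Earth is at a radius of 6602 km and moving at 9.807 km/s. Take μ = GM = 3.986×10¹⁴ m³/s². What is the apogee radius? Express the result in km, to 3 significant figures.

apogee radius ≈ 25800 km

r_p = 6.602×10⁶ m.
Specific energy ε = v²/2 − μ/r = -1.229×10⁷ J/kg, so a = −μ/(2ε) = 1.622×10⁷ m.
The apsides satisfy r_p + r_a = 2a, so the apogee radius is 2a − r_p = 2.584×10⁷ m = 25839 km.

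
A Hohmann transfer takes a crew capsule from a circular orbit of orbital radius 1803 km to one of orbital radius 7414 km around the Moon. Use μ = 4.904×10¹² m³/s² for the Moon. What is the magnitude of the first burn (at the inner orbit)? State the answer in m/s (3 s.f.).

Δv ≈ 443 m/s

r₁ = 1803 km = 1.803×10⁶ m.
r₂ = 7414 km = 7.414×10⁶ m.
Transfer ellipse a_t = (r₁ + r₂)/2 = 4.608×10⁶ m.
At r₁: circular v_c1 = √(μ/r₁) = 1649 m/s; transfer-perilune v_p = √[μ(2/r₁ − 1/a_t)] = 2092 m/s.
Δv₁ = v_p − v_c1 = 442.6 m/s.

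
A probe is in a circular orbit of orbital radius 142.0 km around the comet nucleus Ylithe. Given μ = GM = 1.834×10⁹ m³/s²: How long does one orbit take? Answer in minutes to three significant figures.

r = 142.0 km = 1.420×10⁵ m.
Kepler's third law: T = 2π√(r³/μ) = 2π√((1.420×10⁵)³ / 1.834×10⁹).
r³/μ = 1.561×10⁶ s², so T = 2π × 1.249×10³ = 7.851×10³ s.
Converting: 7.851×10³ s ÷ 60.00 = 130.8 minutes.

T ≈ 131 minutes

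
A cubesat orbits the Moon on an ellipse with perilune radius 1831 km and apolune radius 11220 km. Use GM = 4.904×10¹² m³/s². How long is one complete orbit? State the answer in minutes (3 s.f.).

T ≈ 788 minutes

Semi-major axis a = (r_p + r_a)/2 = (1831.0 + 11220)/2 = 6525.5 km = 6.526×10⁶ m.
By Kepler's third law T = 2π√(a³/μ) = 2π × 7.527×10³ = 4.730×10⁴ s.
= 788.3 minutes.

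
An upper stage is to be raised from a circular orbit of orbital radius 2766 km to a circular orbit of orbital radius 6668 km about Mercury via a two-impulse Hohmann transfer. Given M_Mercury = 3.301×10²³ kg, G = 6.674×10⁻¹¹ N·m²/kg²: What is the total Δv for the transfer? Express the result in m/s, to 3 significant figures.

Δv_total ≈ 959 m/s

μ = GM = 6.674×10⁻¹¹ × 3.301×10²³ = 2.203×10¹³ m³/s².
r₁ = 2766 km = 2.766×10⁶ m.
r₂ = 6668 km = 6.668×10⁶ m.
Transfer ellipse a_t = (r₁ + r₂)/2 = 4.717×10⁶ m.
At r₁: circular v_c1 = √(μ/r₁) = 2822 m/s; transfer-periherm v_p = √[μ(2/r₁ − 1/a_t)] = 3355 m/s.
Δv₁ = v_p − v_c1 = 533.3 m/s.
At r₂: circular v_c2 = √(μ/r₂) = 1818 m/s; transfer-apoherm v_a = √[μ(2/r₂ − 1/a_t)] = 1392 m/s.
Δv₂ = v_c2 − v_a = 425.8 m/s.
Total Δv = Δv₁ + Δv₂ = 959.0 m/s.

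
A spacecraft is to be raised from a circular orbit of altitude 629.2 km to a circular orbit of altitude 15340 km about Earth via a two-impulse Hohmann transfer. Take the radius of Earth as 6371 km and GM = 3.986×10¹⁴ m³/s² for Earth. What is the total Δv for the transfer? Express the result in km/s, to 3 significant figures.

Δv_total ≈ 3.03 km/s

r₁ = 6371 + 629.2 = 7000.2 km = 7.0002×10⁶ m.
r₂ = 6371 + 15340 = 21711 km = 2.1711×10⁷ m.
Transfer ellipse a_t = (r₁ + r₂)/2 = 1.436×10⁷ m.
At r₁: circular v_c1 = √(μ/r₁) = 7546 m/s; transfer-perigee v_p = √[μ(2/r₁ − 1/a_t)] = 9280 m/s.
Δv₁ = v_p − v_c1 = 1734 m/s.
At r₂: circular v_c2 = √(μ/r₂) = 4285 m/s; transfer-apogee v_a = √[μ(2/r₂ − 1/a_t)] = 2992 m/s.
Δv₂ = v_c2 − v_a = 1293 m/s.
Total Δv = Δv₁ + Δv₂ = 3027 m/s = 3.027 km/s.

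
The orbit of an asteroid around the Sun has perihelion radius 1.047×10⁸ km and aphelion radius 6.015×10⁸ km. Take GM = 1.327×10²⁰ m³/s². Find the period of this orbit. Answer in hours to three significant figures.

Semi-major axis a = (r_p + r_a)/2 = (1.0470×10⁸ + 6.0150×10⁸)/2 = 3.5310×10⁸ km = 3.531×10¹¹ m.
By Kepler's third law T = 2π√(a³/μ) = 2π × 1.821×10⁷ = 1.144×10⁸ s.
= 31790 hours.

T ≈ 31800 hours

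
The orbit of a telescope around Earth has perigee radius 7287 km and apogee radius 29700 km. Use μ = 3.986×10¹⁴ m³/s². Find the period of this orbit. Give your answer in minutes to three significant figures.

T ≈ 417 minutes

Semi-major axis a = (r_p + r_a)/2 = (7287.0 + 29700)/2 = 18494 km = 1.849×10⁷ m.
By Kepler's third law T = 2π√(a³/μ) = 2π × 3.983×10³ = 2.503×10⁴ s.
= 417.1 minutes.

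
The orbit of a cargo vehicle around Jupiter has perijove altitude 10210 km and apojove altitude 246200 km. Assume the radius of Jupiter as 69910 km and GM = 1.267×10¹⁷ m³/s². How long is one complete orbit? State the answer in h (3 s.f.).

r_p = 69910 + 10210 = 80120 km = 8.0120×10⁷ m.
r_a = 69910 + 246200 = 316110 km = 3.1611×10⁸ m.
Semi-major axis a = (r_p + r_a)/2 = (80120 + 3.1611×10⁵)/2 = 1.9812×10⁵ km = 1.981×10⁸ m.
By Kepler's third law T = 2π√(a³/μ) = 2π × 7.834×10³ = 4.922×10⁴ s.
= 13.67 h.

T ≈ 13.7 h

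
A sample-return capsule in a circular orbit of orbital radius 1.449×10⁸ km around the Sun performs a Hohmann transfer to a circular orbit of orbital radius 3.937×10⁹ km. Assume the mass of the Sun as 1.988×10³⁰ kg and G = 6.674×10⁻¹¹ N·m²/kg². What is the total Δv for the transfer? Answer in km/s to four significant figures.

μ = GM = 6.674×10⁻¹¹ × 1.988×10³⁰ = 1.327×10²⁰ m³/s².
r₁ = 1.449×10⁸ km = 1.449×10¹¹ m.
r₂ = 3.937×10⁹ km = 3.937×10¹² m.
Transfer ellipse a_t = (r₁ + r₂)/2 = 2.041×10¹² m.
At r₁: circular v_c1 = √(μ/r₁) = 30260 m/s; transfer-perihelion v_p = √[μ(2/r₁ − 1/a_t)] = 42030 m/s.
Δv₁ = v_p − v_c1 = 11770 m/s.
At r₂: circular v_c2 = √(μ/r₂) = 5805 m/s; transfer-aphelion v_a = √[μ(2/r₂ − 1/a_t)] = 1547 m/s.
Δv₂ = v_c2 − v_a = 4258 m/s.
Total Δv = Δv₁ + Δv₂ = 16030 m/s = 16.03 km/s.

Δv_total ≈ 16.03 km/s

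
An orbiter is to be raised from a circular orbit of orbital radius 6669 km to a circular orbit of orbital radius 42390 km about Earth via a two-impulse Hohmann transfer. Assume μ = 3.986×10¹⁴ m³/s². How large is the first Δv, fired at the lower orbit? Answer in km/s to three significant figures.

Δv ≈ 2.43 km/s

r₁ = 6669 km = 6.669×10⁶ m.
r₂ = 42390 km = 4.239×10⁷ m.
Transfer ellipse a_t = (r₁ + r₂)/2 = 2.453×10⁷ m.
At r₁: circular v_c1 = √(μ/r₁) = 7731 m/s; transfer-perigee v_p = √[μ(2/r₁ − 1/a_t)] = 10160 m/s.
Δv₁ = v_p − v_c1 = 2432 m/s.
= 2.432 km/s.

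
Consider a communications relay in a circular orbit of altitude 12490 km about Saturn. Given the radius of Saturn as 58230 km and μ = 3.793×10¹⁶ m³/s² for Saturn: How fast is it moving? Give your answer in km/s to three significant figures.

r = 58230 + 12490 = 70720 km = 7.0720×10⁷ m.
For a circular orbit v = √(μ/r) = √(3.793×10¹⁶ / 7.072×10⁷) = √(5.363×10⁸) = 23160 m/s.
That is 23.16 km/s.

v ≈ 23.2 km/s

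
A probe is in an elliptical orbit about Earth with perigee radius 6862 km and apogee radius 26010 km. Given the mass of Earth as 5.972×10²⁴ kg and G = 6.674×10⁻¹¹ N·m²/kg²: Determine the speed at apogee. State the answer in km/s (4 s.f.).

μ = GM = 6.674×10⁻¹¹ × 5.972×10²⁴ = 3.986×10¹⁴ m³/s².
Semi-major axis a = (r_p + r_a)/2 = 16436 km = 1.644×10⁷ m.
Vis-viva: v² = μ(2/r − 1/a) = 3.986×10¹⁴ × (7.689×10⁻⁸ − 6.084×10⁻⁸) = 6.398×10⁶ m²/s².
v = 2529 m/s = 2.529 km/s.

v ≈ 2.529 km/s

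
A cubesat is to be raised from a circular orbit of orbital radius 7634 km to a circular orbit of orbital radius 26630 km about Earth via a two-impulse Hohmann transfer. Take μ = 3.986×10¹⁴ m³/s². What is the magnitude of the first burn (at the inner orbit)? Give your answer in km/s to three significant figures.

r₁ = 7634 km = 7.634×10⁶ m.
r₂ = 26630 km = 2.663×10⁷ m.
Transfer ellipse a_t = (r₁ + r₂)/2 = 1.713×10⁷ m.
At r₁: circular v_c1 = √(μ/r₁) = 7226 m/s; transfer-perigee v_p = √[μ(2/r₁ − 1/a_t)] = 9009 m/s.
Δv₁ = v_p − v_c1 = 1783 m/s.
= 1.783 km/s.

Δv ≈ 1.78 km/s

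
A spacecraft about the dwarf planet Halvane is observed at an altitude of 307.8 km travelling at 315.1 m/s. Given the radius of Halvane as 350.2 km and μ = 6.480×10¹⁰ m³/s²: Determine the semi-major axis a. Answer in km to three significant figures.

r = 350.2 + 307.8 = 658.00 km = 6.580×10⁵ m.
Vis-viva rearranged: 1/a = 2/r − v²/μ = 3.040×10⁻⁶ − 1.532×10⁻⁶ = 1.507×10⁻⁶ m⁻¹.
a = 6.634×10⁵ m = 663.44 km.

a ≈ 663 km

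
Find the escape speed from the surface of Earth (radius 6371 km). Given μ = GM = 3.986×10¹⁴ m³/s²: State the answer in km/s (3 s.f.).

r = R = 6.371×10⁶ m.
Escape speed v_esc = √(2μ/r) = √(2 × 3.986×10¹⁴ / 6.371×10⁶) = √(1.251×10⁸) = 11190 m/s.
= 11.19 km/s.

v_esc ≈ 11.2 km/s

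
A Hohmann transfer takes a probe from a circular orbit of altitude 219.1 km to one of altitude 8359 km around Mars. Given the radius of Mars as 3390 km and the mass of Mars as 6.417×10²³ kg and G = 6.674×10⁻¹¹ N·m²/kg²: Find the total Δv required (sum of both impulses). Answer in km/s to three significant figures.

Δv_total ≈ 1.42 km/s

μ = GM = 6.674×10⁻¹¹ × 6.417×10²³ = 4.283×10¹³ m³/s².
r₁ = 3390 + 219.1 = 3609.1 km = 3.6091×10⁶ m.
r₂ = 3390 + 8359 = 11749 km = 1.1749×10⁷ m.
Transfer ellipse a_t = (r₁ + r₂)/2 = 7.679×10⁶ m.
At r₁: circular v_c1 = √(μ/r₁) = 3445 m/s; transfer-periapsis v_p = √[μ(2/r₁ − 1/a_t)] = 4261 m/s.
Δv₁ = v_p − v_c1 = 816.2 m/s.
At r₂: circular v_c2 = √(μ/r₂) = 1909 m/s; transfer-apoapsis v_a = √[μ(2/r₂ − 1/a_t)] = 1309 m/s.
Δv₂ = v_c2 − v_a = 600.3 m/s.
Total Δv = Δv₁ + Δv₂ = 1417 m/s = 1.417 km/s.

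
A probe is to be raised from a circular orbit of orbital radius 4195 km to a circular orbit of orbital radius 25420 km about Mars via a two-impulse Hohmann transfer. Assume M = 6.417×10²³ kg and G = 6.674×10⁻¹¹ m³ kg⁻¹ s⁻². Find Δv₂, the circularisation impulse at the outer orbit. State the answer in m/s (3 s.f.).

Δv ≈ 607 m/s

μ = GM = 6.674×10⁻¹¹ × 6.417×10²³ = 4.283×10¹³ m³/s².
r₁ = 4195 km = 4.195×10⁶ m.
r₂ = 25420 km = 2.542×10⁷ m.
Transfer ellipse a_t = (r₁ + r₂)/2 = 1.481×10⁷ m.
At r₁: circular v_c1 = √(μ/r₁) = 3195 m/s; transfer-periapsis v_p = √[μ(2/r₁ − 1/a_t)] = 4186 m/s.
At r₂: circular v_c2 = √(μ/r₂) = 1298 m/s; transfer-apoapsis v_a = √[μ(2/r₂ − 1/a_t)] = 690.9 m/s.
Δv₂ = v_c2 − v_a = 607.1 m/s.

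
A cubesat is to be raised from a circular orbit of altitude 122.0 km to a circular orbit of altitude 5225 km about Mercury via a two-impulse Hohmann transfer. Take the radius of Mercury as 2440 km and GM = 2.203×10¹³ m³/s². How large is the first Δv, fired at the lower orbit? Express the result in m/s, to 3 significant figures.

r₁ = 2440 + 122.0 = 2562.0 km = 2.5620×10⁶ m.
r₂ = 2440 + 5225 = 7665.0 km = 7.6650×10⁶ m.
Transfer ellipse a_t = (r₁ + r₂)/2 = 5.114×10⁶ m.
At r₁: circular v_c1 = √(μ/r₁) = 2932 m/s; transfer-periherm v_p = √[μ(2/r₁ − 1/a_t)] = 3590 m/s.
Δv₁ = v_p − v_c1 = 657.8 m/s.

Δv ≈ 658 m/s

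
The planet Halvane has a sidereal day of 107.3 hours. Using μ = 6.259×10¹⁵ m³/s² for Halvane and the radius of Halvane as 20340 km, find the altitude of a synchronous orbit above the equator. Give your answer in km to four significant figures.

T = 107.3 hours = 3.863×10⁵ s.
A synchronous orbit has period T, so by Kepler's third law a = (μT²/4π²)^(1/3).
μT²/4π² = 6.259×10¹⁵ × (3.863×10⁵)² / 39.48 = 2.366×10²⁵ m³.
a = 2.871×10⁸ m = 2.8707×10⁵ km.
Altitude h = a − R = 2.8707×10⁵ − 20340 = 2.6673×10⁵ km.

h_sync ≈ 2.667×10⁵ km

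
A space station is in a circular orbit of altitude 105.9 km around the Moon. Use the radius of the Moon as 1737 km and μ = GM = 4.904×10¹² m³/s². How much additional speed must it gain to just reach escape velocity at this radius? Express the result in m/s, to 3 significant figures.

r = 1737 + 105.9 = 1842.9 km = 1.8429×10⁶ m.
Circular speed v_c = √(μ/r) = 1631 m/s.
Escape speed v_esc = √(2μ/r) = √2 × v_c = 2307 m/s.
Δv = v_esc − v_c = 675.7 m/s.

Δv ≈ 676 m/s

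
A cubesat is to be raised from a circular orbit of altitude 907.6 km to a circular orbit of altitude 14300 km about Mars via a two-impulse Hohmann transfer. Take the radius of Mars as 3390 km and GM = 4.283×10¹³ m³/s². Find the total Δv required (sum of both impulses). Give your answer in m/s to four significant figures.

Δv_total ≈ 1431 m/s

r₁ = 3390 + 907.6 = 4297.6 km = 4.2976×10⁶ m.
r₂ = 3390 + 14300 = 17690 km = 1.7690×10⁷ m.
Transfer ellipse a_t = (r₁ + r₂)/2 = 1.099×10⁷ m.
At r₁: circular v_c1 = √(μ/r₁) = 3157 m/s; transfer-periapsis v_p = √[μ(2/r₁ − 1/a_t)] = 4005 m/s.
Δv₁ = v_p − v_c1 = 847.6 m/s.
At r₂: circular v_c2 = √(μ/r₂) = 1556 m/s; transfer-apoapsis v_a = √[μ(2/r₂ − 1/a_t)] = 972.9 m/s.
Δv₂ = v_c2 − v_a = 583.1 m/s.
Total Δv = Δv₁ + Δv₂ = 1431 m/s.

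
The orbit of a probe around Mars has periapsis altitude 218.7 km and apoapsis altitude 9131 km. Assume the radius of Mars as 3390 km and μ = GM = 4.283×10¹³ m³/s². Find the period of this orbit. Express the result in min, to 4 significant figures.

T ≈ 366.5 min

r_p = 3390 + 218.7 = 3608.7 km = 3.6087×10⁶ m.
r_a = 3390 + 9131 = 12521 km = 1.2521×10⁷ m.
Semi-major axis a = (r_p + r_a)/2 = (3608.7 + 12521)/2 = 8064.9 km = 8.065×10⁶ m.
By Kepler's third law T = 2π√(a³/μ) = 2π × 3.500×10³ = 2.199×10⁴ s.
= 366.5 min.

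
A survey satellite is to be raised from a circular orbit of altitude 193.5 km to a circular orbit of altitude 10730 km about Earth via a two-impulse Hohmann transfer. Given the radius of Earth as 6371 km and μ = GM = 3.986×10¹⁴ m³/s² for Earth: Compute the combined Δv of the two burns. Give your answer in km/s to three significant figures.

r₁ = 6371 + 193.5 = 6564.5 km = 6.5645×10⁶ m.
r₂ = 6371 + 10730 = 17101 km = 1.7101×10⁷ m.
Transfer ellipse a_t = (r₁ + r₂)/2 = 1.183×10⁷ m.
At r₁: circular v_c1 = √(μ/r₁) = 7792 m/s; transfer-perigee v_p = √[μ(2/r₁ − 1/a_t)] = 9368 m/s.
Δv₁ = v_p − v_c1 = 1575 m/s.
At r₂: circular v_c2 = √(μ/r₂) = 4828 m/s; transfer-apogee v_a = √[μ(2/r₂ − 1/a_t)] = 3596 m/s.
Δv₂ = v_c2 − v_a = 1232 m/s.
Total Δv = Δv₁ + Δv₂ = 2807 m/s = 2.807 km/s.

Δv_total ≈ 2.81 km/s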